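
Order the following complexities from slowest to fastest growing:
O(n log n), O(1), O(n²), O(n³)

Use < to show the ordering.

Ordered by growth rate: O(1) < O(n log n) < O(n²) < O(n³)

Answer: O(1) < O(n log n) < O(n²) < O(n³)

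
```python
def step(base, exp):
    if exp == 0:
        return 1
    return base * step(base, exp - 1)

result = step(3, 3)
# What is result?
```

step(3, 3) = 3 * 3 * 3 = 27

Answer: 27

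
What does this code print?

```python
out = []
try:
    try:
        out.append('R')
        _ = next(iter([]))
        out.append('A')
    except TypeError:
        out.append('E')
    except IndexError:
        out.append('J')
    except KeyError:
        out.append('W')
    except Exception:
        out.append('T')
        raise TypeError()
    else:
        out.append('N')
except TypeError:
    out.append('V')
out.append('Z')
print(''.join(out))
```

Execution trace: 'R' (inner try body) → 'T' (inner except Exception) → 'V' (outer except TypeError) → 'Z' (after the try/except). Output: RTVZ

Answer: RTVZ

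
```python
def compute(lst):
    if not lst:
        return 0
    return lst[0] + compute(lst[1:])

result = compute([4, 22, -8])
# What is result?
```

4 + 22 + (-8) + 0 = 18

Answer: 18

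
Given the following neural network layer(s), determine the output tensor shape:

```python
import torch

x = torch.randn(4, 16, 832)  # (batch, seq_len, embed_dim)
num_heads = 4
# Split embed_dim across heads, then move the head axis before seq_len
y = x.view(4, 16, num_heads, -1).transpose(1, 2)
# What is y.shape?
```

Input: (4, 16, 832) -> head_dim = 832 // 4 = 208; after view: (4, 16, 4, 208) -> after transpose(1, 2): (4, 4, 16, 208) -> Output: (4, 4, 16, 208)

Answer: (4, 4, 16, 208)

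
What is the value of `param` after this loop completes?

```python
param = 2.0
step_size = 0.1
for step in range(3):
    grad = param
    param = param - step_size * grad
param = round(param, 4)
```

Gradient descent: w = 2.0 * (1 - 0.1)^3
`param` takes the values: 2.0 → 1.8 → 1.62 → 1.458

Answer: 1.458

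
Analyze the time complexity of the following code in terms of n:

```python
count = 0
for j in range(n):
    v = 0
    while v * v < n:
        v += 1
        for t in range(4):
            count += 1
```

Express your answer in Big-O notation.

Each loop level contributes: n × √n × 1. Multiplying the contributions gives O(n√n).

Answer: O(n√n)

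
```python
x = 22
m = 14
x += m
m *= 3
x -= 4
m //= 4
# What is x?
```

Trace:
`x = 22` → x = 22
`m = 14` → m = 14
`x += m` → x = 36
`m *= 3` → m = 42
`x -= 4` → x = 32
`m //= 4` → m = 10
So x = 32

Answer: 32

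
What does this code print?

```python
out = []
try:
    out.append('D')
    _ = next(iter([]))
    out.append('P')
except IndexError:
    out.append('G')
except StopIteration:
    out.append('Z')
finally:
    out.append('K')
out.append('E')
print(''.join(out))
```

Execution trace: 'D' (try body) → 'Z' (except StopIteration) → 'K' (finally) → 'E' (after the try/except). Output: DZKE

Answer: DZKE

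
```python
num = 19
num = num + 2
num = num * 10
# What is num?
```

Trace:
`num = 19` → num = 19
`num = num + 2` → num = 21
`num = num * 10` → num = 210
So num = 210

Answer: 210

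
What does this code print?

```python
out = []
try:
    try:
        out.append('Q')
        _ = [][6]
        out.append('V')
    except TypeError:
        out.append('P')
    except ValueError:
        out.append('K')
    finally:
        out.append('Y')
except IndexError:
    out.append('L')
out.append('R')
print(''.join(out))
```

Execution trace: 'Q' (inner try body) → 'Y' (inner finally) → 'L' (outer except IndexError) → 'R' (after the try/except). Output: QYLR

Answer: QYLR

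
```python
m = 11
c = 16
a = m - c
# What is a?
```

Trace:
`m = 11` → m = 11
`c = 16` → c = 16
`a = m - c` → a = -5
So a = -5

Answer: -5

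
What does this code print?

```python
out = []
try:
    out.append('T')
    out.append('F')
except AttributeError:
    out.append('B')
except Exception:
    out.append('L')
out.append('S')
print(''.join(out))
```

Execution trace: 'T' (try body) → 'F' (try body, no exception) → 'S' (after the try/except). Output: TFS

Answer: TFS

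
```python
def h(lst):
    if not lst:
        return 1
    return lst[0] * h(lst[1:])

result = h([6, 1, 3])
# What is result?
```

Product over [6, 1, 3] = 6 * 1 * 3 = 18

Answer: 18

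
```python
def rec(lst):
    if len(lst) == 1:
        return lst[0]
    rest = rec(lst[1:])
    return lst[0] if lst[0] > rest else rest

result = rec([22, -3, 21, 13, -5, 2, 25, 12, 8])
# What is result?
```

Recursive max over [22, -3, 21, 13, -5, 2, 25, 12, 8] = 25

Answer: 25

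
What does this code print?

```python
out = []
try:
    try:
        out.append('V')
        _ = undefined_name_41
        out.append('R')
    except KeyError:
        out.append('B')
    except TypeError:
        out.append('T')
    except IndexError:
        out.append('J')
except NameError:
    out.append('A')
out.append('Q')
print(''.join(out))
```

Execution trace: 'V' (try body) → 'A' (outer except NameError) → 'Q' (after the try/except). Output: VAQ

Answer: VAQ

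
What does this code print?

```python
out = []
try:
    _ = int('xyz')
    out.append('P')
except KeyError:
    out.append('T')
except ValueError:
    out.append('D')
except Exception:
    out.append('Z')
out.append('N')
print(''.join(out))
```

Execution trace: 'D' (except ValueError) → 'N' (after the try/except). Output: DN

Answer: DN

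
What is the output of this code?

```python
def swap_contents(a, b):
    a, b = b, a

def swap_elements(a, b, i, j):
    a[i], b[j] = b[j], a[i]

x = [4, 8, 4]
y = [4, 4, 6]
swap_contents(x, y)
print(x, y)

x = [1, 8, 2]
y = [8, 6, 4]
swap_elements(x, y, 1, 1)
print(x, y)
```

Key concept: parameter rebinding vs mutation.
Step by step:
`x = [4, 8, 4]` → x = [4, 8, 4]
`y = [4, 4, 6]` → y = [4, 4, 6]
`swap_contents(x, y)` → no visible change to tracked variables
`print(x, y)` → prints [4, 8, 4] [4, 4, 6]
`x = [1, 8, 2]` → x = [1, 8, 2]
`y = [8, 6, 4]` → y = [8, 6, 4]
`swap_elements(x, y, 1, 1)` → x = [1, 6, 2]; y = [8, 8, 4]
`print(x, y)` → prints [1, 6, 2] [8, 8, 4]

Answer:
[4, 8, 4] [4, 4, 6]
[1, 6, 2] [8, 8, 4]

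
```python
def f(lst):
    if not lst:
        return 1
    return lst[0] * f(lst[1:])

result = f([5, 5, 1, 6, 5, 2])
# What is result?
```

Product over [5, 5, 1, 6, 5, 2] = 5 * 5 * 1 * 6 * 5 * 2 = 1500

Answer: 1500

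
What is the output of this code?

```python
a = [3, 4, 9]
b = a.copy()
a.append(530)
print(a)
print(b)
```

Key concept: list.copy() creates independent copy.
Step by step:
`a = [3, 4, 9]` → a = [3, 4, 9]
`b = a.copy()` → b = [3, 4, 9]
`a.append(530)` → a = [3, 4, 9, 530]
`print(a)` → prints [3, 4, 9, 530]
`print(b)` → prints [3, 4, 9]

Answer:
[3, 4, 9, 530]
[3, 4, 9]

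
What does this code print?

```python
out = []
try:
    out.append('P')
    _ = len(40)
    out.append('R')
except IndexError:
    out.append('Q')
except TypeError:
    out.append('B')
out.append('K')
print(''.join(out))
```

Execution trace: 'P' (try body) → 'B' (except TypeError) → 'K' (after the try/except). Output: PBK

Answer: PBK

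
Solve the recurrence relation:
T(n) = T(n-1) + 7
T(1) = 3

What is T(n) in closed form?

Unrolling: T(n) = T(1) + 7·(n-1) = 3 + 7(n-1) = 7n - 4.

Answer: T(n) = 7n - 4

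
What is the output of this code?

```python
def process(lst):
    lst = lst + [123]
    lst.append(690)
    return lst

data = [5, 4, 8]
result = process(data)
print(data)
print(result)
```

Key concept: rebinding parameter vs mutation.
Step by step:
`data = [5, 4, 8]` → data = [5, 4, 8]
`result = process(data)` → result = [5, 4, 8, 123, 690]
`print(data)` → prints [5, 4, 8]
`print(result)` → prints [5, 4, 8, 123, 690]

Answer:
[5, 4, 8]
[5, 4, 8, 123, 690]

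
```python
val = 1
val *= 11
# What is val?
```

Trace:
`val = 1` → val = 1
`val *= 11` → val = 11
So val = 11

Answer: 11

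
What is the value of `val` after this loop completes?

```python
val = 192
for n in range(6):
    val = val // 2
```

Halve 6 times: 192 // 2^6 = 3
`val` takes the values: 192 → 96 → 48 → 24 → 12 → 6 → 3

Answer: 3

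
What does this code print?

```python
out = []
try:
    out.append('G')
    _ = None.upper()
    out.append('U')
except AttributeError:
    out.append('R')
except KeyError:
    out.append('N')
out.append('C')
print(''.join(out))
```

Execution trace: 'G' (try body) → 'R' (except AttributeError) → 'C' (after the try/except). Output: GRC

Answer: GRC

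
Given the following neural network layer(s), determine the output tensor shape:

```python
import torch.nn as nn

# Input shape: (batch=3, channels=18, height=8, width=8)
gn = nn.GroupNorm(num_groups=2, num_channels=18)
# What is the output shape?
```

Input: (3, 18, 8, 8) -> Output: (3, 18, 8, 8)

Answer: (3, 18, 8, 8)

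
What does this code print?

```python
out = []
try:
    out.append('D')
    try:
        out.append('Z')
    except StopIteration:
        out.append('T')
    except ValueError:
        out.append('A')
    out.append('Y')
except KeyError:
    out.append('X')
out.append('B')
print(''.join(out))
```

Execution trace: 'D' (try body) → 'Z' (inner try body, no exception) → 'Y' (try body, no exception) → 'B' (after the try/except). Output: DZYB

Answer: DZYB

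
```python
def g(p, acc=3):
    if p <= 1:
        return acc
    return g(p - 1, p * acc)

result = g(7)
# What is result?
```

Accumulator trace (n, acc): (7, 3) -> (6, 21) -> (5, 126) -> (4, 630) -> (3, 2520) -> (2, 7560) -> (1, 15120) -> return 15120

Answer: 15120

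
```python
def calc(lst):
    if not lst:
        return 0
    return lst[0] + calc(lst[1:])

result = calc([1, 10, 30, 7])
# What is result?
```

1 + 10 + 30 + 7 + 0 = 48

Answer: 48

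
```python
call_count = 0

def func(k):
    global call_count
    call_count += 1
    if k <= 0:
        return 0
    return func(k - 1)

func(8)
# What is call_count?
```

Linear recursion stepping by 1: 9 calls from k=8 down to ≤0.

Answer: 9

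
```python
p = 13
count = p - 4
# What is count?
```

Trace:
`p = 13` → p = 13
`count = p - 4` → count = 9
So count = 9

Answer: 9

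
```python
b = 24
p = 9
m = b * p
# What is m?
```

Trace:
`b = 24` → b = 24
`p = 9` → p = 9
`m = b * p` → m = 216
So m = 216

Answer: 216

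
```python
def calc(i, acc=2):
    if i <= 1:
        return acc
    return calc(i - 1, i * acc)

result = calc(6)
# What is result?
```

Accumulator trace (n, acc): (6, 2) -> (5, 12) -> (4, 60) -> (3, 240) -> (2, 720) -> (1, 1440) -> return 1440

Answer: 1440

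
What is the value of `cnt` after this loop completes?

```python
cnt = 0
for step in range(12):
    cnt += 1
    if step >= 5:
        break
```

Loop breaks when step reaches 5, cnt is 6
`cnt` takes the values: 0 → 1 → 2 → 3 → 4 → 5 → 6

Answer: 6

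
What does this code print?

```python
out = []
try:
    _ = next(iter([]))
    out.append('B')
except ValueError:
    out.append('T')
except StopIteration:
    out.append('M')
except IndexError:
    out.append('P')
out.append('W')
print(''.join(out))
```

Execution trace: 'M' (except StopIteration) → 'W' (after the try/except). Output: MW

Answer: MW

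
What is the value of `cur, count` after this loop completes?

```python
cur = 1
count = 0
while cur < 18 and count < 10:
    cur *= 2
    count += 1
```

Double until >= 18 or 10 iterations
`cur, count` takes the values: (1, 0) → (2, 0) → (2, 1) → (4, 1) → (4, 2) → (8, 2) → (8, 3) → (16, 3) → (16, 4) → (32, 4) → (32, 5)

Answer: 32, 5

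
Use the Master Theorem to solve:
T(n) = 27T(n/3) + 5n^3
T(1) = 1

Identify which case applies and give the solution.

a=27, b=3, f(n)=5n^3. log_3(27) = 3. Since c=3 = 3, Case 2 applies: T(n) = Θ(n^log_b(a) · log n) = O(n^3 log n).

Answer: O(n^3 log n) - Case 2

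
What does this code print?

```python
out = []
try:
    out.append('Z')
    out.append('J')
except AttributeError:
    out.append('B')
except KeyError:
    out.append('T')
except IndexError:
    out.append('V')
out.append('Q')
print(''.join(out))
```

Execution trace: 'Z' (try body) → 'J' (try body, no exception) → 'Q' (after the try/except). Output: ZJQ

Answer: ZJQ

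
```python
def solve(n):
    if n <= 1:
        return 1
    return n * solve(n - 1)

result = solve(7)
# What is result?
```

solve(7) = 7 * 6 * 5 * 4 * 3 * 2 * 1 = 5040

Answer: 5040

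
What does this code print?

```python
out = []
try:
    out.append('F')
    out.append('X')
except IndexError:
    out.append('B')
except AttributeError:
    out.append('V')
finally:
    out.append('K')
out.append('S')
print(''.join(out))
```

Execution trace: 'F' (try body) → 'X' (try body, no exception) → 'K' (finally) → 'S' (after the try/except). Output: FXKS

Answer: FXKS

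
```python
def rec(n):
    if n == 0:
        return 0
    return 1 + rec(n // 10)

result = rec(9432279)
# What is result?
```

Count of digits of 9432279: 7

Answer: 7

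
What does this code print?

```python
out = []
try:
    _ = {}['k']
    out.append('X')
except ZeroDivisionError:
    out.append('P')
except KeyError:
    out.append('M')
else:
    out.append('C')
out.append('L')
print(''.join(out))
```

Execution trace: 'M' (except KeyError) → 'L' (after the try/except). Output: ML

Answer: ML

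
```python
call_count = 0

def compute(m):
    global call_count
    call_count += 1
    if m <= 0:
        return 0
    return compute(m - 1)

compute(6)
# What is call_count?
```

Linear recursion stepping by 1: 7 calls from m=6 down to ≤0.

Answer: 7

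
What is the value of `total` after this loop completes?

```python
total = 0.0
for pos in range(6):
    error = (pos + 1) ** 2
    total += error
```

Sum of squared losses 1² + 2² + ... + 6²
`total` takes the values: 0.0 → 1.0 → 5.0 → 14.0 → 30.0 → 55.0 → 91.0

Answer: 91.0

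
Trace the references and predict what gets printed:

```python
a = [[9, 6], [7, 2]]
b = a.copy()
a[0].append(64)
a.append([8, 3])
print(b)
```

Key concept: shallow copy with nested lists.
Step by step:
`a = [[9, 6], [7, 2]]` → a = [[9, 6], [7, 2]]
`b = a.copy()` → b = [[9, 6], [7, 2]]
`a[0].append(64)` → a = [[9, 6, 64], [7, 2]]; b = [[9, 6, 64], [7, 2]]
`a.append([8, 3])` → a = [[9, 6, 64], [7, 2], [8, 3]]
`print(b)` → prints [[9, 6, 64], [7, 2]]

Answer: [[9, 6, 64], [7, 2]]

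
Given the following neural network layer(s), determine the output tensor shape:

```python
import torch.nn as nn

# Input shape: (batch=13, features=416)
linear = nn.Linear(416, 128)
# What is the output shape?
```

Input: (13, 416) -> Output: (13, 128)

Answer: (13, 128)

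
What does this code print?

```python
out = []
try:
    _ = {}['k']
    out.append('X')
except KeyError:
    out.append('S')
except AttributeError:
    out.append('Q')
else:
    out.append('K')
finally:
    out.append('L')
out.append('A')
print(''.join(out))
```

Execution trace: 'S' (except KeyError) → 'L' (finally) → 'A' (after the try/except). Output: SLA

Answer: SLA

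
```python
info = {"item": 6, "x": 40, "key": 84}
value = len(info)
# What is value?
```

Trace:
`info = {"item": 6, "x": 40, "key": 84}` → info = {'item': 6, 'x': 40, 'key': 84}
`value = len(info)` → value = 3
So value = 3

Answer: 3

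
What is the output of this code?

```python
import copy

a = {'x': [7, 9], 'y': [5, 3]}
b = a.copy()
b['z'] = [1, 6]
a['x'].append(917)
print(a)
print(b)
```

Key concept: shallow copy of dict with mutable values.
Step by step:
`a = {'x': [7, 9], 'y': [5, 3]}` → a = {'x': [7, 9], 'y': [5, 3]}
`b = a.copy()` → b = {'x': [7, 9], 'y': [5, 3]}
`b['z'] = [1, 6]` → b = {'x': [7, 9], 'y': [5, 3], 'z': [1, 6]}
`a['x'].append(917)` → a = {'x': [7, 9, 917], 'y': [5, 3]}; b = {'x': [7, 9, 917], 'y': [5, 3], 'z': [1, 6]}
`print(a)` → prints {'x': [7, 9, 917], 'y': [5, 3]}
`print(b)` → prints {'x': [7, 9, 917], 'y': [5, 3], 'z': [1, 6]}

Answer:
{'x': [7, 9, 917], 'y': [5, 3]}
{'x': [7, 9, 917], 'y': [5, 3], 'z': [1, 6]}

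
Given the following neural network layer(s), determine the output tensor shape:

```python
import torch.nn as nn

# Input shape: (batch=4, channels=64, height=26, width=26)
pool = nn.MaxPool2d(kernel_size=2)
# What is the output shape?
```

Input: (4, 64, 26, 26) -> Output: (4, 64, 13, 13)

Answer: (4, 64, 13, 13)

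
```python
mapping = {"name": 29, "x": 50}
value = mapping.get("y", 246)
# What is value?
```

Trace:
`mapping = {"name": 29, "x": 50}` → mapping = {'name': 29, 'x': 50}
`value = mapping.get("y", 246)` → value = 246
So value = 246

Answer: 246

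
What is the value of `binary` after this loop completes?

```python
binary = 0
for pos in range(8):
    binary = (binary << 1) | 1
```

Build 8 consecutive 1-bits: 0b11111111
`binary` takes the values: 0 → 1 → 3 → 7 → 15 → 31 → 63 → 127 → 255

Answer: 255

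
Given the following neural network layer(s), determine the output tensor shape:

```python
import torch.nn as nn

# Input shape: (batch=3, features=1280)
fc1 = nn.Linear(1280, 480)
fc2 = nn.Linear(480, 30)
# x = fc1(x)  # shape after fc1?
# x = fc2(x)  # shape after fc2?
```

Input: (3, 1280) -> after fc1: (3, 480) -> Output: (3, 30)

Answer: (3, 30)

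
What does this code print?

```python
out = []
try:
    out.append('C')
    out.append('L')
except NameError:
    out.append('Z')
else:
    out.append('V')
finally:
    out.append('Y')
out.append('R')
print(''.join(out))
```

Execution trace: 'C' (try body) → 'L' (try body, no exception) → 'V' (else) → 'Y' (finally) → 'R' (after the try/except). Output: CLVYR

Answer: CLVYR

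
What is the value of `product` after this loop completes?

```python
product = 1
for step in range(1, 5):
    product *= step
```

4! = 24
`product` takes the values: 1 → 2 → 6 → 24

Answer: 24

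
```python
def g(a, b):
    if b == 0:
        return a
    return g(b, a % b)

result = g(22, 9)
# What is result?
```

g(22, 9) -> g(9, 4) -> g(4, 1) -> g(1, 0) -> 1

Answer: 1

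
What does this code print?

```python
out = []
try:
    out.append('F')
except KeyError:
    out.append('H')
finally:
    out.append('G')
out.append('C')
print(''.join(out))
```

Execution trace: 'F' (try body, no exception) → 'G' (finally) → 'C' (after the try/except). Output: FGC

Answer: FGC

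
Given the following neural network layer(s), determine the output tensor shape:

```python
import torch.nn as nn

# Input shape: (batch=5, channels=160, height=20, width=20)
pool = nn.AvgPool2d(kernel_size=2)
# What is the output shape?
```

Input: (5, 160, 20, 20) -> Output: (5, 160, 10, 10)

Answer: (5, 160, 10, 10)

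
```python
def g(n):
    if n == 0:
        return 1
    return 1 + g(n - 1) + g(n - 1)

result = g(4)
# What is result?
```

g(n) = 1 + 2·g(n-1), g(0)=1. Closed form: (1+1)·2^4 - 1 = 31.

Answer: 31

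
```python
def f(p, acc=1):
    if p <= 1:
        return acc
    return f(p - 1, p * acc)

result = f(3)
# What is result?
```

Accumulator trace (n, acc): (3, 1) -> (2, 3) -> (1, 6) -> return 6

Answer: 6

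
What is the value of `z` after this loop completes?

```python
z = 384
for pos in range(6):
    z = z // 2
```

Halve 6 times: 384 // 2^6 = 6
`z` takes the values: 384 → 192 → 96 → 48 → 24 → 12 → 6

Answer: 6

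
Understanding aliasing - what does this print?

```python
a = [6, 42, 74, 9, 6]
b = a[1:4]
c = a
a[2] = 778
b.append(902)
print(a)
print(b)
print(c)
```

Key concept: slice vs alias.
Step by step:
`a = [6, 42, 74, 9, 6]` → a = [6, 42, 74, 9, 6]
`b = a[1:4]` → b = [42, 74, 9]
`c = a` → c = [6, 42, 74, 9, 6] (same object as a)
`a[2] = 778` → a = [6, 42, 778, 9, 6] (same object as c); c = [6, 42, 778, 9, 6] (same object as a)
`b.append(902)` → b = [42, 74, 9, 902]
`print(a)` → prints [6, 42, 778, 9, 6]
`print(b)` → prints [42, 74, 9, 902]
`print(c)` → prints [6, 42, 778, 9, 6]

Answer:
[6, 42, 778, 9, 6]
[42, 74, 9, 902]
[6, 42, 778, 9, 6]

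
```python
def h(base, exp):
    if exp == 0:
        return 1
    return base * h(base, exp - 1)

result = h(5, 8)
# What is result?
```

h(5, 8) = 5 * 5 * 5 * 5 * 5 * 5 * 5 * 5 = 390625

Answer: 390625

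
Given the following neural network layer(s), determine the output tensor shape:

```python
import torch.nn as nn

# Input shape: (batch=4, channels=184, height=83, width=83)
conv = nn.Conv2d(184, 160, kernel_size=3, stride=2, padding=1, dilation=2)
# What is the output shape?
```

Input: (4, 184, 83, 83) -> Output: (4, 160, 41, 41)

Answer: (4, 160, 41, 41)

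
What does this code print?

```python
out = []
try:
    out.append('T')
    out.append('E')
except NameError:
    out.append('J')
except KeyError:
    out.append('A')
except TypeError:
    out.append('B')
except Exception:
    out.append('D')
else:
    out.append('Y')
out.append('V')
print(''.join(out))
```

Execution trace: 'T' (try body) → 'E' (try body, no exception) → 'Y' (else) → 'V' (after the try/except). Output: TEYV

Answer: TEYV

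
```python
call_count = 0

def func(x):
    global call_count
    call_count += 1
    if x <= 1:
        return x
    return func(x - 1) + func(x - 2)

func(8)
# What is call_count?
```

Calls(x) = 1 + Calls(x-1) + Calls(x-2); Calls(0)=Calls(1)=1. For x=8 this gives 67.

Answer: 67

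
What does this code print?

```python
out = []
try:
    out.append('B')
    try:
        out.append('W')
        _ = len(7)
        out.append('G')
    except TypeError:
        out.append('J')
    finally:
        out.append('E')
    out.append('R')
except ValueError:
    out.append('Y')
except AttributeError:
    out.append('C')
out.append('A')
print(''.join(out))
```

Execution trace: 'B' (try body) → 'W' (inner try body) → 'J' (inner except TypeError) → 'E' (inner finally) → 'R' (try body, no exception) → 'A' (after the try/except). Output: BWJERA

Answer: BWJERA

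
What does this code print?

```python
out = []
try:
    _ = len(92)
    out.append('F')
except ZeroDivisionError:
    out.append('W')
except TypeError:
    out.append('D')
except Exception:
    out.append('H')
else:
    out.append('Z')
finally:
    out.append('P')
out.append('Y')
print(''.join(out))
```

Execution trace: 'D' (except TypeError) → 'P' (finally) → 'Y' (after the try/except). Output: DPY

Answer: DPY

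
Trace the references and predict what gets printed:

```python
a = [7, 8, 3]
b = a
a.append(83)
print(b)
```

Key concept: basic list aliasing.
Step by step:
`a = [7, 8, 3]` → a = [7, 8, 3]
`b = a` → b = [7, 8, 3] (same object as a)
`a.append(83)` → a = [7, 8, 3, 83] (same object as b); b = [7, 8, 3, 83] (same object as a)
`print(b)` → prints [7, 8, 3, 83]

Answer: [7, 8, 3, 83]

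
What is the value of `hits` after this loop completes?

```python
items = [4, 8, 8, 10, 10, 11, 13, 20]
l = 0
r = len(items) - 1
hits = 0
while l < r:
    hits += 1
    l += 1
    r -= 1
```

Iterations until pointers meet (list length 8)
`hits` takes the values: 0 → 1 → 2 → 3 → 4

Answer: 4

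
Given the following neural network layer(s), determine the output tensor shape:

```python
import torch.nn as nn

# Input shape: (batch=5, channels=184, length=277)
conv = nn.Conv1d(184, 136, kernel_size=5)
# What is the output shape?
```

Input: (5, 184, 277) -> Output: (5, 136, 273)

Answer: (5, 136, 273)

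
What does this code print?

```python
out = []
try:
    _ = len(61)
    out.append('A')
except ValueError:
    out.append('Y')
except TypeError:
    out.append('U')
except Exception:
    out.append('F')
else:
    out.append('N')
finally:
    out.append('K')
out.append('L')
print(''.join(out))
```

Execution trace: 'U' (except TypeError) → 'K' (finally) → 'L' (after the try/except). Output: UKL

Answer: UKL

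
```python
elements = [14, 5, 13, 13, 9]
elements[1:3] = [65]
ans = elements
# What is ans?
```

Trace:
`elements = [14, 5, 13, 13, 9]` → elements = [14, 5, 13, 13, 9]
`elements[1:3] = [65]` → elements = [14, 65, 13, 9]
`ans = elements` → ans = [14, 65, 13, 9]
So ans = [14, 65, 13, 9]

Answer: [14, 65, 13, 9]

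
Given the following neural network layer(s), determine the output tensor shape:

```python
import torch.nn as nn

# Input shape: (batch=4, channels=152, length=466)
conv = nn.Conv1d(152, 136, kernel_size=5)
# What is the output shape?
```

Input: (4, 152, 466) -> Output: (4, 136, 462)

Answer: (4, 136, 462)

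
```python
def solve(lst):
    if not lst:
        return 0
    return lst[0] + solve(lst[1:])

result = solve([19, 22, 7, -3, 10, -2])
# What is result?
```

19 + 22 + 7 + (-3) + 10 + (-2) + 0 = 53

Answer: 53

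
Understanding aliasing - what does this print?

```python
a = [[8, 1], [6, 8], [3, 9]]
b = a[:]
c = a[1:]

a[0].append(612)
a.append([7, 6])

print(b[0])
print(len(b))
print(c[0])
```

Key concept: slice with nested mutation.
Step by step:
`a = [[8, 1], [6, 8], [3, 9]]` → a = [[8, 1], [6, 8], [3, 9]]
`b = a[:]` → b = [[8, 1], [6, 8], [3, 9]]
`c = a[1:]` → c = [[6, 8], [3, 9]]
`a[0].append(612)` → a = [[8, 1, 612], [6, 8], [3, 9]]; b = [[8, 1, 612], [6, 8], [3, 9]]
`a.append([7, 6])` → a = [[8, 1, 612], [6, 8], [3, 9], [7, 6]]
`print(b[0])` → prints [8, 1, 612]
`print(len(b))` → prints 3
`print(c[0])` → prints [6, 8]

Answer:
[8, 1, 612]
3
[6, 8]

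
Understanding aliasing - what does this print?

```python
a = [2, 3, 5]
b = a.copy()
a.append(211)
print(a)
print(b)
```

Key concept: list.copy() creates independent copy.
Step by step:
`a = [2, 3, 5]` → a = [2, 3, 5]
`b = a.copy()` → b = [2, 3, 5]
`a.append(211)` → a = [2, 3, 5, 211]
`print(a)` → prints [2, 3, 5, 211]
`print(b)` → prints [2, 3, 5]

Answer:
[2, 3, 5, 211]
[2, 3, 5]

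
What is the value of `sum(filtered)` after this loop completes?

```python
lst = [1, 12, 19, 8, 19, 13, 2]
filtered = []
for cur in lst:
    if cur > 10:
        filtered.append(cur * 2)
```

Sum of doubled values > 10
`filtered` takes the values: [] → [24] → [24, 38] → [24, 38, 38] → [24, 38, 38, 26]
So `sum(filtered)` = 126

Answer: 126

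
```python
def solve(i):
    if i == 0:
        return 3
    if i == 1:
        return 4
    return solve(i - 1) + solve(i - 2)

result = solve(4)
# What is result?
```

Build up from base cases: solve(0)=3, solve(1)=4, solve(2)=7, solve(3)=11, solve(4)=18

Answer: 18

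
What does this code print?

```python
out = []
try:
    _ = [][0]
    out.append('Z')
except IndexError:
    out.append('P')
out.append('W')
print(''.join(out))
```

Execution trace: 'P' (except IndexError) → 'W' (after the try/except). Output: PW

Answer: PW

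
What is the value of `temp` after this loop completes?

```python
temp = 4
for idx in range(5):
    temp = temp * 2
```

Multiply by 2, 5 times: 4 * 2^5 = 128
`temp` takes the values: 4 → 8 → 16 → 32 → 64 → 128

Answer: 128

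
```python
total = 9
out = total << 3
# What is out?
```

Trace:
`total = 9` → total = 9
`out = total << 3` → out = 72
So out = 72

Answer: 72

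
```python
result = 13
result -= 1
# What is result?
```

Trace:
`result = 13` → result = 13
`result -= 1` → result = 12
So result = 12

Answer: 12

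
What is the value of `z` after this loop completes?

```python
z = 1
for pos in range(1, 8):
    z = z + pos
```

Start at 1, add 1 through 7
`z` takes the values: 1 → 2 → 4 → 7 → 11 → 16 → 22 → 29

Answer: 29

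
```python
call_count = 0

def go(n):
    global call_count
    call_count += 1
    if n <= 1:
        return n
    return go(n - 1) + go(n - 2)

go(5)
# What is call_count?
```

Calls(n) = 1 + Calls(n-1) + Calls(n-2); Calls(0)=Calls(1)=1. For n=5 this gives 15.

Answer: 15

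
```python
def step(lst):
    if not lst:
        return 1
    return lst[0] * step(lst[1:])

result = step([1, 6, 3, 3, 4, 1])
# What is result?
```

Product over [1, 6, 3, 3, 4, 1] = 1 * 6 * 3 * 3 * 4 * 1 = 216

Answer: 216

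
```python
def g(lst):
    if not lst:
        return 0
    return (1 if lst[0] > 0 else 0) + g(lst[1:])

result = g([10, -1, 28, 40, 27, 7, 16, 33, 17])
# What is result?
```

Count of positive elements in [10, -1, 28, 40, 27, 7, 16, 33, 17] = 8

Answer: 8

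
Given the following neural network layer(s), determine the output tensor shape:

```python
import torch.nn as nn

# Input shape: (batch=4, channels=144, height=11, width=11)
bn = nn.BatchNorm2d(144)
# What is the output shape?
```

Input: (4, 144, 11, 11) -> Output: (4, 144, 11, 11)

Answer: (4, 144, 11, 11)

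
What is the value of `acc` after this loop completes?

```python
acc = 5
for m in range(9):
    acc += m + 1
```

Start at 5, add 1 to 9 = 50
`acc` takes the values: 5 → 6 → 8 → 11 → 15 → 20 → 26 → 33 → 41 → 50

Answer: 50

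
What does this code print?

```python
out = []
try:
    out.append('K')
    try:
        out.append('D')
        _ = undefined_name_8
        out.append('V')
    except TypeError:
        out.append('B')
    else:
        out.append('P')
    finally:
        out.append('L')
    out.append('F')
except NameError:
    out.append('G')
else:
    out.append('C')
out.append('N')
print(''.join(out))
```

Execution trace: 'K' (try body) → 'D' (inner try body) → 'L' (inner finally) → 'G' (except NameError) → 'N' (after the try/except). Output: KDLGN

Answer: KDLGN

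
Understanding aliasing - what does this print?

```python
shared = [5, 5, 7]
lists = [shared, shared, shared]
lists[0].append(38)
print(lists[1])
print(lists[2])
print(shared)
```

Key concept: list of same reference.
Step by step:
`shared = [5, 5, 7]` → shared = [5, 5, 7]
`lists = [shared, shared, shared]` → lists = [[5, 5, 7], [5, 5, 7], [5, 5, 7]]
`lists[0].append(38)` → shared = [5, 5, 7, 38]; lists = [[5, 5, 7, 38], [5, 5, 7, 38], [5, 5, 7, 38]]
`print(lists[1])` → prints [5, 5, 7, 38]
`print(lists[2])` → prints [5, 5, 7, 38]
`print(shared)` → prints [5, 5, 7, 38]

Answer:
[5, 5, 7, 38]
[5, 5, 7, 38]
[5, 5, 7, 38]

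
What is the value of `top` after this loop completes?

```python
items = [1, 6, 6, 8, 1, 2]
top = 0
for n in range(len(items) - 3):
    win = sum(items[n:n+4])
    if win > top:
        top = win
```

Max sum of 4-element window in [1, 6, 6, 8, 1, 2]
`top` takes the values: 0 → 21

Answer: 21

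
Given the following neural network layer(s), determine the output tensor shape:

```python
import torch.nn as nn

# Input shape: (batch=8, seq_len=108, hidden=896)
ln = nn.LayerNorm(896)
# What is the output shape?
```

Input: (8, 108, 896) -> Output: (8, 108, 896)

Answer: (8, 108, 896)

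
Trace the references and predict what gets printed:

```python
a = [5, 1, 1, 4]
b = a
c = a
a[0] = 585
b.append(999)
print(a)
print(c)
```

Key concept: multiple aliases.
Step by step:
`a = [5, 1, 1, 4]` → a = [5, 1, 1, 4]
`b = a` → b = [5, 1, 1, 4] (same object as a)
`c = a` → c = [5, 1, 1, 4] (same object as a, b)
`a[0] = 585` → a = [585, 1, 1, 4] (same object as b, c); b = [585, 1, 1, 4] (same object as a, c); c = [585, 1, 1, 4] (same object as a, b)
`b.append(999)` → a = [585, 1, 1, 4, 999] (same object as b, c); b = [585, 1, 1, 4, 999] (same object as a, c); c = [585, 1, 1, 4, 999] (same object as a, b)
`print(a)` → prints [585, 1, 1, 4, 999]
`print(c)` → prints [585, 1, 1, 4, 999]

Answer:
[585, 1, 1, 4, 999]
[585, 1, 1, 4, 999]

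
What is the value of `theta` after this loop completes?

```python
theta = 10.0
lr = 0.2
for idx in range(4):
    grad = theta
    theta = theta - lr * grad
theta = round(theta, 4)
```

Gradient descent: w = 10.0 * (1 - 0.2)^4
`theta` takes the values: 10.0 → 8.0 → 6.4 → 5.12 → 4.096

Answer: 4.096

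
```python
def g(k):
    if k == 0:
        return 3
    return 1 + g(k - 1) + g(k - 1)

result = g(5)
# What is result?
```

g(k) = 1 + 2·g(k-1), g(0)=3. Closed form: (3+1)·2^5 - 1 = 127.

Answer: 127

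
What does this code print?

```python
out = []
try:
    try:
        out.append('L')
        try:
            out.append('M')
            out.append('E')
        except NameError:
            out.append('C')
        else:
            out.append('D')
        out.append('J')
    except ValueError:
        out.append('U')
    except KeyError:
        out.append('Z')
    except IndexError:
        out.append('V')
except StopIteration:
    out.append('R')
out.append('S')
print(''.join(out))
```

Execution trace: 'L' (try body) → 'M' (inner try body) → 'E' (inner try body, no exception) → 'D' (inner else) → 'J' (try body, no exception) → 'S' (after the try/except). Output: LMEDJS

Answer: LMEDJS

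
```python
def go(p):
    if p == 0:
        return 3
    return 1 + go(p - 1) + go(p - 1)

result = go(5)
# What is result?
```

go(p) = 1 + 2·go(p-1), go(0)=3. Closed form: (3+1)·2^5 - 1 = 127.

Answer: 127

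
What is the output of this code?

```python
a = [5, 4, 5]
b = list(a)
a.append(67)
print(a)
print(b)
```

Key concept: list() constructor creates copy.
Step by step:
`a = [5, 4, 5]` → a = [5, 4, 5]
`b = list(a)` → b = [5, 4, 5]
`a.append(67)` → a = [5, 4, 5, 67]
`print(a)` → prints [5, 4, 5, 67]
`print(b)` → prints [5, 4, 5]

Answer:
[5, 4, 5, 67]
[5, 4, 5]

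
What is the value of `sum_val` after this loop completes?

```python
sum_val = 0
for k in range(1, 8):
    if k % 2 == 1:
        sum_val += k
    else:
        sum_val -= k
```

Add odd, subtract even
`sum_val` takes the values: 0 → 1 → -1 → 2 → -2 → 3 → -3 → 4

Answer: 4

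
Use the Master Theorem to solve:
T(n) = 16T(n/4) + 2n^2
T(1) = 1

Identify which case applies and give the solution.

a=16, b=4, f(n)=2n^2. log_4(16) = 2. Since c=2 = 2, Case 2 applies: T(n) = Θ(n^log_b(a) · log n) = O(n^2 log n).

Answer: O(n^2 log n) - Case 2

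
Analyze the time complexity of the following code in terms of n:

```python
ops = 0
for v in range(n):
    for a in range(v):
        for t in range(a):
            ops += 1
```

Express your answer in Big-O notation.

Each loop level contributes: n × n × n. Multiplying the contributions gives O(n^3).

Answer: O(n^3)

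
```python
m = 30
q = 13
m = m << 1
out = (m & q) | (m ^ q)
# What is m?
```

Trace:
`m = 30` → m = 30
`q = 13` → q = 13
`m = m << 1` → m = 60
`out = (m & q) | (m ^ q)` → out = 61
So m = 60

Answer: 60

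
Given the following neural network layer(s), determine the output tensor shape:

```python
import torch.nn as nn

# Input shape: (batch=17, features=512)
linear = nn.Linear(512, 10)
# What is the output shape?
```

Input: (17, 512) -> Output: (17, 10)

Answer: (17, 10)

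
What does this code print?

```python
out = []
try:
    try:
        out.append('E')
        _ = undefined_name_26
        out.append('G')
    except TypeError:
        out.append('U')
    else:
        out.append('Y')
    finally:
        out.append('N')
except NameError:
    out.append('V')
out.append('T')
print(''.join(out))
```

Execution trace: 'E' (try body) → 'N' (finally) → 'V' (outer except NameError) → 'T' (after the try/except). Output: ENVT

Answer: ENVT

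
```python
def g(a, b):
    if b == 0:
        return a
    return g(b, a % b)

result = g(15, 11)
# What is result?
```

g(15, 11) -> g(11, 4) -> g(4, 3) -> g(3, 1) -> g(1, 0) -> 1

Answer: 1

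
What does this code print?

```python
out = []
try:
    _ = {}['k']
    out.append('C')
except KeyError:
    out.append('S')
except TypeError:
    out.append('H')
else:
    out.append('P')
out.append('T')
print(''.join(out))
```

Execution trace: 'S' (except KeyError) → 'T' (after the try/except). Output: ST

Answer: ST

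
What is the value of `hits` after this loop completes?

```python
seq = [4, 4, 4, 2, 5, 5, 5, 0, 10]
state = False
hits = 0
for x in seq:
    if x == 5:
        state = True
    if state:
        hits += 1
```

Count elements after first 5 in [4, 4, 4, 2, 5, 5, 5, 0, 10]
`hits` takes the values: 0 → 1 → 2 → 3 → 4 → 5

Answer: 5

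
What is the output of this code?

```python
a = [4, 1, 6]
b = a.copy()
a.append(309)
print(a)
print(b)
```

Key concept: list.copy() creates independent copy.
Step by step:
`a = [4, 1, 6]` → a = [4, 1, 6]
`b = a.copy()` → b = [4, 1, 6]
`a.append(309)` → a = [4, 1, 6, 309]
`print(a)` → prints [4, 1, 6, 309]
`print(b)` → prints [4, 1, 6]

Answer:
[4, 1, 6, 309]
[4, 1, 6]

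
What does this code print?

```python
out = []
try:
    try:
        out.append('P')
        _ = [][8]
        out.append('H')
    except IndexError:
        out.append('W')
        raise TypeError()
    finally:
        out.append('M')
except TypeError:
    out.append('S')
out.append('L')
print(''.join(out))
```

Execution trace: 'P' (inner try body) → 'W' (inner except IndexError) → 'M' (inner finally) → 'S' (outer except TypeError) → 'L' (after the try/except). Output: PWMSL

Answer: PWMSL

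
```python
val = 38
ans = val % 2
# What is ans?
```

Trace:
`val = 38` → val = 38
`ans = val % 2` → ans = 0
So ans = 0

Answer: 0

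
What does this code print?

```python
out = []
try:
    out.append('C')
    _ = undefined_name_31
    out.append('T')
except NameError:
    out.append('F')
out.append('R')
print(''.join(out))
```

Execution trace: 'C' (try body) → 'F' (except NameError) → 'R' (after the try/except). Output: CFR

Answer: CFR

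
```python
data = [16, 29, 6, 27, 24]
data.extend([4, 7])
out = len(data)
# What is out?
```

Trace:
`data = [16, 29, 6, 27, 24]` → data = [16, 29, 6, 27, 24]
`data.extend([4, 7])` → data = [16, 29, 6, 27, 24, 4, 7]
`out = len(data)` → out = 7
So out = 7

Answer: 7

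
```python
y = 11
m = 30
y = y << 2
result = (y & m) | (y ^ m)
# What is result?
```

Trace:
`y = 11` → y = 11
`m = 30` → m = 30
`y = y << 2` → y = 44
`result = (y & m) | (y ^ m)` → result = 62
So result = 62

Answer: 62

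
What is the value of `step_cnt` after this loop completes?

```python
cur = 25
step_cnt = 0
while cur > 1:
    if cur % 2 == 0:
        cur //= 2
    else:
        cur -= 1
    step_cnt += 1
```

Steps to reduce 25 to 1
`step_cnt` takes the values: 0 → 1 → 2 → 3 → 4 → 5 → 6

Answer: 6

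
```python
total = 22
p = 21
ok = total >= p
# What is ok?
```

Trace:
`total = 22` → total = 22
`p = 21` → p = 21
`ok = total >= p` → ok = True
So ok = True

Answer: True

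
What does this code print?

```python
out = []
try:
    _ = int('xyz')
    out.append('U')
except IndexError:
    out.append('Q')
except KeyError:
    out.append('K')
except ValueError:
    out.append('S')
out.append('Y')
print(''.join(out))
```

Execution trace: 'S' (except ValueError) → 'Y' (after the try/except). Output: SY

Answer: SY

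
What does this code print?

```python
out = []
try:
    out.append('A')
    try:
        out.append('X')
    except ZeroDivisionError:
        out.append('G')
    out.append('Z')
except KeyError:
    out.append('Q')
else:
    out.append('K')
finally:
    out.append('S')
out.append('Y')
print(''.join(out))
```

Execution trace: 'A' (try body) → 'X' (inner try body, no exception) → 'Z' (try body, no exception) → 'K' (else) → 'S' (finally) → 'Y' (after the try/except). Output: AXZKSY

Answer: AXZKSY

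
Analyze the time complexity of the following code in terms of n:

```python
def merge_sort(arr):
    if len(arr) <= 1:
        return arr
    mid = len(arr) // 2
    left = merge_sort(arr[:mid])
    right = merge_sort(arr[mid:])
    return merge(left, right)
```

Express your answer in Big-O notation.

This is Merge sort. Time complexity: O(n log n).

Answer: O(n log n)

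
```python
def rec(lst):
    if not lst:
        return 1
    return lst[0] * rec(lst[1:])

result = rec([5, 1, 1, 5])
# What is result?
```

Product over [5, 1, 1, 5] = 5 * 1 * 1 * 5 = 25

Answer: 25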